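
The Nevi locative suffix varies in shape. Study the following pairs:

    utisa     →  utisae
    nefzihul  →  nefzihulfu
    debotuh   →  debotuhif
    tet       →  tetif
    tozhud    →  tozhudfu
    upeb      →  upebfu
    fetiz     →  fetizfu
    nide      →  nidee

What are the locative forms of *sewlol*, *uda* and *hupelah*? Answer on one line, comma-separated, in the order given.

sewlolfu, udae, hupelahif

Looking at the final sound of each stem: -if when the stem ends in a voiceless consonant (*debotuh*, *tet*); -fu when the stem ends in a voiced consonant (*nefzihul*, *tozhud*, *upeb*, *fetiz*); -e when the stem ends in a vowel (*utisa*, *nide*).
Since the final sound of *sewlol* is /l/ (a voiced consonant), it takes -fu, giving *sewlolfu*.
Since the final sound of *uda* is /a/ (a vowel), it takes -e, giving *udae*.
*hupelah*: final sound = /h/, a voiceless consonant → -if → *hupelahif*.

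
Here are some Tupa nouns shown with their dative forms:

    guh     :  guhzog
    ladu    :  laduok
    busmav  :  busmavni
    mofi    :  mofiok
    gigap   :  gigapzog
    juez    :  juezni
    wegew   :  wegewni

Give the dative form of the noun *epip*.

Looking at the final sound of each stem: -zog when the stem ends in a voiceless consonant (*guh*, *gigap*); -ni when the stem ends in a voiced consonant (*busmav*, *juez*, *wegew*); -ok when the stem ends in a vowel (*ladu*, *mofi*).
Since the final sound of *epip* is /p/ (a voiceless consonant), it takes -zog, giving *epipzog*.

epipzog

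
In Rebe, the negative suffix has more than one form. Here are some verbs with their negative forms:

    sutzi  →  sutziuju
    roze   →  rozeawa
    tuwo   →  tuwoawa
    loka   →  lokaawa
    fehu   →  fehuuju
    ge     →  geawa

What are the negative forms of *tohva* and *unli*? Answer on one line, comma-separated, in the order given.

The alternation tracks the last vowel of the stem — -uju when the last vowel of the stem is a high vowel (*sutzi*, *fehu*); -awa when the last vowel of the stem is a non-high vowel (*roze*, *tuwo*, *loka*, *ge*).
Since the last vowel of *tohva* is /a/ (a non-high vowel), it takes -awa, giving *tohvaawa*.
*unli* — last vowel /i/ (a high vowel) → -uju → *unliuju*.

tohvaawa, unliuju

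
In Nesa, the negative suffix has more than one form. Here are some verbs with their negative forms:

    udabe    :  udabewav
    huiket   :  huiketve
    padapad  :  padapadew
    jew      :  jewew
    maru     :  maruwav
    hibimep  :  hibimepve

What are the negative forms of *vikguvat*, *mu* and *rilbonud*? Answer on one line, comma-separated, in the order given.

vikguvatve, muwav, rilbonudew

The pattern is voicing of the final sound: -ve when the stem ends in a voiceless consonant (*huiket*, *hibimep*); -ew when the stem ends in a voiced consonant (*padapad*, *jew*); -wav when the stem ends in a vowel (*udabe*, *maru*).
The final sound of *vikguvat* is /t/, which is a voiceless consonant, so the suffix is -ve, giving *vikguvatve*.
Since the final sound of *mu* is /u/ (a vowel), it takes -wav, giving *muwav*.
*rilbonud*: final sound = /d/, a voiced consonant → -ew → *rilbonudew*.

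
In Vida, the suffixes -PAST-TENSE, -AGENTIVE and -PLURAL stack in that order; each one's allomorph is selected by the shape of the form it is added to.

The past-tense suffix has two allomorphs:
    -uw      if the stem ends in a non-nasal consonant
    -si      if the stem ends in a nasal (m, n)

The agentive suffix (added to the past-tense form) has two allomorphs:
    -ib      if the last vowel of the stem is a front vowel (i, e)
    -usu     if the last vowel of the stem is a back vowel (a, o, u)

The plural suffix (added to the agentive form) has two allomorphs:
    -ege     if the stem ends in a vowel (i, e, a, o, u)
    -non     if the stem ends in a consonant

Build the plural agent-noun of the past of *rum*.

*rum* — final consonant /m/ (a nasal) → -si → *rumsi*.
Since the last vowel of the past-tense form *rumsi* is /i/ (a front vowel), it takes -ib, giving *rumsiib*.
The agentive form *rumsiib* — final sound /b/ (a consonant) → -non → *rumsiibnon*.

rumsiibnon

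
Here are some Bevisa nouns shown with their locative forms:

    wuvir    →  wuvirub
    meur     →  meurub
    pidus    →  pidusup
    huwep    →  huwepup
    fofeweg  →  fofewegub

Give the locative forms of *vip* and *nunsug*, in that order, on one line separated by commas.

The pattern is voicing of the final consonant: -up when the stem ends in a voiceless consonant (*pidus*, *huwep*); -ub when the stem ends in a voiced consonant (*wuvir*, *meur*, *fofeweg*).
The final consonant of *vip* is /p/, which is voiceless, so the suffix is -up, giving *vipup*.
*nunsug* — final consonant /g/ (voiced) → -ub → *nunsugub*.

vipup, nunsugub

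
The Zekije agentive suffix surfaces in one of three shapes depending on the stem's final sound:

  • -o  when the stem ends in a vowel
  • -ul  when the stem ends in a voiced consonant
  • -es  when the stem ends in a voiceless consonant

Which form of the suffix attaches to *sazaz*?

*sazaz*: final sound = /z/, a voiced consonant → -ul.

-ul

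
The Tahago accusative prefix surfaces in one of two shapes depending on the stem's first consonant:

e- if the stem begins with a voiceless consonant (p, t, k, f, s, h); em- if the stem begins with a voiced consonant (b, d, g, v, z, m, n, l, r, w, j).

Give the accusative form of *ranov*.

Since the first consonant of *ranov* is /r/ (voiced), it takes em-, giving *emranov*.

emranov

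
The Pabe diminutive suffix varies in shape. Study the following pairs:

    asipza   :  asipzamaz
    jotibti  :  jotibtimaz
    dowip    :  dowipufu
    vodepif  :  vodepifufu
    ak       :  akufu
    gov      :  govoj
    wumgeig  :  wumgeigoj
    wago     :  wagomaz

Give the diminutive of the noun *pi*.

Looking at the final sound of each stem: -ufu when the stem ends in a voiceless consonant (*dowip*, *vodepif*, *ak*); -oj when the stem ends in a voiced consonant (*gov*, *wumgeig*); -maz when the stem ends in a vowel (*asipza*, *jotibti*, *wago*).
*pi* — final sound /i/ (a vowel) → -maz → *pimaz*.

pimaz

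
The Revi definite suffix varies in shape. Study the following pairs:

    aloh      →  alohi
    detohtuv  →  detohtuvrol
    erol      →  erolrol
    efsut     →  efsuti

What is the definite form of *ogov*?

The alternation tracks the final consonant of the stem — -i when the stem ends in a voiceless consonant (*aloh*, *efsut*); -rol when the stem ends in a voiced consonant (*detohtuv*, *erol*).
Since the final consonant of *ogov* is /v/ (voiced), it takes -rol, giving *ogovrol*.

ogovrol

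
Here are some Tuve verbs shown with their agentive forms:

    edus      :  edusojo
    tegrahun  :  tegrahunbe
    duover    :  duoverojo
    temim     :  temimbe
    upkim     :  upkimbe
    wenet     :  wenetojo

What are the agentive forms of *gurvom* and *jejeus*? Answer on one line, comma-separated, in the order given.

gurvombe, jejeusojo

Looking at the final consonant of each stem: -be when the stem ends in a nasal (*tegrahun*, *temim*, *upkim*); -ojo when the stem ends in a non-nasal consonant (*edus*, *duover*, *wenet*).
Since the final consonant of *gurvom* is /m/ (a nasal), it takes -be, giving *gurvombe*.
*jejeus* — final consonant /s/ (non-nasal) → -ojo → *jejeusojo*.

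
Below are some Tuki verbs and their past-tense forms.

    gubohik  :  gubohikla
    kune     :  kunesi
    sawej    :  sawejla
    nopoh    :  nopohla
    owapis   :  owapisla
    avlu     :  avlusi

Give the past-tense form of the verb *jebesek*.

The suffix is conditioned by the final sound: -la when the stem ends in a consonant (*gubohik*, *sawej*, *nopoh*, *owapis*); -si when the stem ends in a vowel (*kune*, *avlu*).
*jebesek*: final sound = /k/, a consonant → -la → *jebesekla*.

jebesekla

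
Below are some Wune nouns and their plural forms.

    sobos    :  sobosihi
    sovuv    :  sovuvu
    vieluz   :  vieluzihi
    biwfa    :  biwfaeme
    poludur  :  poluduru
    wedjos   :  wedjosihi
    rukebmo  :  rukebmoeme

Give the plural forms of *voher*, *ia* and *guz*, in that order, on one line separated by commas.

voheru, iaeme, guzihi

The pattern is sibilance of the final sound: -ihi when the stem ends in a sibilant (*sobos*, *vieluz*, *wedjos*); -u when the stem ends in a non-sibilant consonant (*sovuv*, *poludur*); -eme when the stem ends in a vowel (*biwfa*, *rukebmo*).
*voher*: final sound = /r/, a non-sibilant consonant → -u → *voheru*.
The final sound of *ia* is /a/, which is a vowel, so the suffix is -eme, giving *iaeme*.
The final sound of *guz* is /z/, which is a sibilant, so the suffix is -ihi, giving *guzihi*.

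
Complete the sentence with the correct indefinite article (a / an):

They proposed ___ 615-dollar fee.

The indefinite article is chosen by the initial *sound* of the following word, not its spelling.
The number *615* is spoken "six hundred …", beginning with /sɪks/ — a consonant sound.
So the article is *a*: They proposed a 615-dollar fee.

a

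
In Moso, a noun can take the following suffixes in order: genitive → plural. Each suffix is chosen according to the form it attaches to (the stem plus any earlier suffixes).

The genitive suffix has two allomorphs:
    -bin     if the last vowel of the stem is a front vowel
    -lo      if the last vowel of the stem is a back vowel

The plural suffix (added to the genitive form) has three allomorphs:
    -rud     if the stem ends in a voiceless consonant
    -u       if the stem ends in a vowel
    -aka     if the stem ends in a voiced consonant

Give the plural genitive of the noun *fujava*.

The last vowel of *fujava* is /a/, which is a back vowel, so the genitive suffix is -lo, giving *fujavalo*.
Since the final sound of the genitive form *fujavalo* is /o/ (a vowel), it takes -u, giving *fujavalou*.

fujavalou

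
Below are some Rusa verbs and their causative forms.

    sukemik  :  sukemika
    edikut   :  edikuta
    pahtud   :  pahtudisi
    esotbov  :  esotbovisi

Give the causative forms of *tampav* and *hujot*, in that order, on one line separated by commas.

Looking at the final consonant of each stem: -a when the stem ends in a voiceless consonant (*sukemik*, *edikut*); -isi when the stem ends in a voiced consonant (*pahtud*, *esotbov*).
*tampav*: final consonant = /v/, voiced → -isi → *tampavisi*.
*hujot*: final consonant = /t/, voiceless → -a → *hujota*.

tampavisi, hujota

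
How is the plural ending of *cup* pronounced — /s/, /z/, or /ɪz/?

The stem *cup* ends in a voiceless non-sibilant consonant.
The plural suffix surfaces as /ɪz/ after sibilants, /s/ after other voiceless consonants, and /z/ after other voiced sounds.
So the plural -s on *cup* is pronounced /s/.

/s/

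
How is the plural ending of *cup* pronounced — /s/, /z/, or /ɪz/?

The stem *cup* ends in a voiceless non-sibilant consonant.
The plural suffix surfaces as /ɪz/ after sibilants, /s/ after other voiceless consonants, and /z/ after other voiced sounds.
So the plural -s on *cup* is pronounced /s/.

/s/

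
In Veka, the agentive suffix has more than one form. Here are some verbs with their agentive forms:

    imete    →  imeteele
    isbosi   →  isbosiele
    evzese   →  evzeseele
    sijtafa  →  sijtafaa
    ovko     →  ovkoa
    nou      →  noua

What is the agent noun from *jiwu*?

jiwua

The pattern is front/back vowel harmony: -ele when the last vowel of the stem is a front vowel (*imete*, *isbosi*, *evzese*); -a when the last vowel of the stem is a back vowel (*sijtafa*, *ovko*, *nou*).
*jiwu*: last vowel = /u/, a back vowel → -a → *jiwua*.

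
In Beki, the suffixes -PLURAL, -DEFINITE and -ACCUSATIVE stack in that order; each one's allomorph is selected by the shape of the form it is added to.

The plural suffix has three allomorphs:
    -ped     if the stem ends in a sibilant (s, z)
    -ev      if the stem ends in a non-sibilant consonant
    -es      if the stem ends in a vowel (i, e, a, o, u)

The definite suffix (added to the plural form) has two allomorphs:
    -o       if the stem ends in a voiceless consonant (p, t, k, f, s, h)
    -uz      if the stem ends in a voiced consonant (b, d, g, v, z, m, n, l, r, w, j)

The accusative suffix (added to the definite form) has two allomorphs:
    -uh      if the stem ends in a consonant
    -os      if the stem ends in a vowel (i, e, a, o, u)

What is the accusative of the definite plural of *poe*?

poeesoos

*poe* — final sound /e/ (a vowel) → -es → *poees*.
The final consonant of the plural form *poees* is /s/, which is voiceless, so the definite suffix is -o, giving *poeeso*.
The definite form *poeeso*: final sound = /o/, a vowel → -os → *poeesoos*.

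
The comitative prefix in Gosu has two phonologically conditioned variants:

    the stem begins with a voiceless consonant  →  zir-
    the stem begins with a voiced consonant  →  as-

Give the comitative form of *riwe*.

asriwe

*riwe*: first consonant = /r/, voiced → as- → *asriwe*.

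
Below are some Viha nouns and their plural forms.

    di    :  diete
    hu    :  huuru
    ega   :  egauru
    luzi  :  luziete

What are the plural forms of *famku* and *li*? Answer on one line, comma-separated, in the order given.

Looking at the last vowel of each stem: -ete when the last vowel of the stem is a front vowel (*di*, *luzi*); -uru when the last vowel of the stem is a back vowel (*hu*, *ega*).
*famku*: last vowel = /u/, a back vowel → -uru → *famkuuru*.
Since the last vowel of *li* is /i/ (a front vowel), it takes -ete, giving *liete*.

famkuuru, liete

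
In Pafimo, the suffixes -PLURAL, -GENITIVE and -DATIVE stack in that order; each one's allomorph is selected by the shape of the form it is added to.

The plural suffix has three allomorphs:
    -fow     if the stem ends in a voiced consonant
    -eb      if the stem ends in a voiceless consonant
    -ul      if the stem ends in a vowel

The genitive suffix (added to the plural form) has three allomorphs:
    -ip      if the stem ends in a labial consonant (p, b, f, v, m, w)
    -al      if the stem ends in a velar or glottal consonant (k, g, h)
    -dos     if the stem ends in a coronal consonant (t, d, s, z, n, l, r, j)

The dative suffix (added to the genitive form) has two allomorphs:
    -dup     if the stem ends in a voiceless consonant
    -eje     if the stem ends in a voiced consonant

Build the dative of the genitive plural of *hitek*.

The final sound of *hitek* is /k/, which is a voiceless consonant, so the plural suffix is -eb, giving *hitekeb*.
The plural form *hitekeb*: final consonant = /b/, labial → -ip → *hitekebip*.
Since the final consonant of the genitive form *hitekebip* is /p/ (voiceless), it takes -dup, giving *hitekebipdup*.

hitekebipdup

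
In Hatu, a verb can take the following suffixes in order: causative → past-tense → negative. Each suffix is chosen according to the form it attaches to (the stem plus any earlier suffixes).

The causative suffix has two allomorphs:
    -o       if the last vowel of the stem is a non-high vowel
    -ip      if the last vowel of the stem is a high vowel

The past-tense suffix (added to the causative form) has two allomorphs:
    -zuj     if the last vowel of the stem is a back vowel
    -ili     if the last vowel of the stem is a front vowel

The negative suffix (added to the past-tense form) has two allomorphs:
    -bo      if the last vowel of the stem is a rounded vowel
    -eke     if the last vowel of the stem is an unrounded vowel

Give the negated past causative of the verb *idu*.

*idu*: last vowel = /u/, a high vowel → -ip → *iduip*.
Since the last vowel of the causative form *iduip* is /i/ (a front vowel), it takes -ili, giving *iduipili*.
The past-tense form *iduipili* — last vowel /i/ (an unrounded vowel) → -eke → *iduipilieke*.

iduipilieke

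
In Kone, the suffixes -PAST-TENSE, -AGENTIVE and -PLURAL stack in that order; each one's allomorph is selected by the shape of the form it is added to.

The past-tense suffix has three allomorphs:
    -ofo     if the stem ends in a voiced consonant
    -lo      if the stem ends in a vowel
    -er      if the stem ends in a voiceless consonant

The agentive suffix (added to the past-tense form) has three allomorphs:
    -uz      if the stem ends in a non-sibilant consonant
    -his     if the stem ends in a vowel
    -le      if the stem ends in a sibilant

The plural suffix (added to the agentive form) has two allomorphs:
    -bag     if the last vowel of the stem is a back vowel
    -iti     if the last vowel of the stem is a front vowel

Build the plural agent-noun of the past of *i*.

*i*: final sound = /i/, a vowel → -lo → *ilo*.
Since the final sound of the past-tense form *ilo* is /o/ (a vowel), it takes -his, giving *ilohis*.
The agentive form *ilohis*: last vowel = /i/, a front vowel → -iti → *ilohisiti*.

ilohisiti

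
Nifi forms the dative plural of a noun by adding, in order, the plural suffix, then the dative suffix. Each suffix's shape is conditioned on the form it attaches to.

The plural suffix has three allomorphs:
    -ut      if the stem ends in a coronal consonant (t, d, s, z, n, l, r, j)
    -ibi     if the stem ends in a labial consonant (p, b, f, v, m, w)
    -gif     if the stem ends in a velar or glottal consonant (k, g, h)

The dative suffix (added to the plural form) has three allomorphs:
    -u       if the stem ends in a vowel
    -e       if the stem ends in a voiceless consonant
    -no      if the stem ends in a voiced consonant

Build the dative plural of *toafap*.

toafapibiu

*toafap* — final consonant /p/ (labial) → -ibi → *toafapibi*.
The plural form *toafapibi*: final sound = /i/, a vowel → -u → *toafapibiu*.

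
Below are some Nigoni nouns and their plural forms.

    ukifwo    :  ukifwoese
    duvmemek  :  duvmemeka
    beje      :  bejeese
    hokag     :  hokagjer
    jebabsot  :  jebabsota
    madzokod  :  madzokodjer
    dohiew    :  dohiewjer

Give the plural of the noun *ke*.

The suffix is conditioned by the final sound: -a when the stem ends in a voiceless consonant (*duvmemek*, *jebabsot*); -jer when the stem ends in a voiced consonant (*hokag*, *madzokod*, *dohiew*); -ese when the stem ends in a vowel (*ukifwo*, *beje*).
Since the final sound of *ke* is /e/ (a vowel), it takes -ese, giving *keese*.

keese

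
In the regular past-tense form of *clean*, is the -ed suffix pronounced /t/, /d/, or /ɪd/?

/d/

The stem *clean* ends in a voiced sound other than /d/.
The -ed suffix is realized as /ɪd/ after /t, d/; as /t/ after other voiceless consonants; and as /d/ after other voiced sounds.
So -ed on *clean* is pronounced /d/.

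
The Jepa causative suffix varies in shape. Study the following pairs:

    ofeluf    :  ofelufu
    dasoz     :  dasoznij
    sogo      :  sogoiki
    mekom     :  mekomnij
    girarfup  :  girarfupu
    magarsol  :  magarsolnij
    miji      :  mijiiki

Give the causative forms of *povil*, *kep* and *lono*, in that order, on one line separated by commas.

The pattern is voicing of the final sound: -u when the stem ends in a voiceless consonant (*ofeluf*, *girarfup*); -nij when the stem ends in a voiced consonant (*dasoz*, *mekom*, *magarsol*); -iki when the stem ends in a vowel (*sogo*, *miji*).
*povil*: final sound = /l/, a voiced consonant → -nij → *povilnij*.
The final sound of *kep* is /p/, which is a voiceless consonant, so the suffix is -u, giving *kepu*.
*lono* — final sound /o/ (a vowel) → -iki → *lonoiki*.

povilnij, kepu, lonoiki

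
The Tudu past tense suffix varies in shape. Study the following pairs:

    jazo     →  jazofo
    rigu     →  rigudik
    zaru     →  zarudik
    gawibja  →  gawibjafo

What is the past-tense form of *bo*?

The pattern is height harmony: -dik when the last vowel of the stem is a high vowel (*rigu*, *zaru*); -fo when the last vowel of the stem is a non-high vowel (*jazo*, *gawibja*).
The last vowel of *bo* is /o/, which is a non-high vowel, so the suffix is -fo, giving *bofo*.

bofo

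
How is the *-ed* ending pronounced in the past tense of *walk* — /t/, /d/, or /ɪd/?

/t/

The stem *walk* ends in a voiceless consonant other than /t/.
The -ed suffix is realized as /ɪd/ after /t, d/; as /t/ after other voiceless consonants; and as /d/ after other voiced sounds.
So -ed on *walk* is pronounced /t/.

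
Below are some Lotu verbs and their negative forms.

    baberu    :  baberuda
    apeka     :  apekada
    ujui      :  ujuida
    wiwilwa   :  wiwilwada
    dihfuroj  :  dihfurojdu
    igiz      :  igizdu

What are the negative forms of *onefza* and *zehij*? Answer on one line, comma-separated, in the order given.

The pattern is consonant vs. vowel: -du when the stem ends in a consonant (*dihfuroj*, *igiz*); -da when the stem ends in a vowel (*baberu*, *apeka*, *ujui*, *wiwilwa*).
Since the final sound of *onefza* is /a/ (a vowel), it takes -da, giving *onefzada*.
*zehij*: final sound = /j/, a consonant → -du → *zehijdu*.

onefzada, zehijdu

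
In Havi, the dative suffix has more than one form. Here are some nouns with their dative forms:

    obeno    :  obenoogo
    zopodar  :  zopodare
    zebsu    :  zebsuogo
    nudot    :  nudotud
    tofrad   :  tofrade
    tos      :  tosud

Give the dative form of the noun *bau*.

bauogo

The pattern is voicing of the final sound: -ud when the stem ends in a voiceless consonant (*nudot*, *tos*); -e when the stem ends in a voiced consonant (*zopodar*, *tofrad*); -ogo when the stem ends in a vowel (*obeno*, *zebsu*).
Since the final sound of *bau* is /u/ (a vowel), it takes -ogo, giving *bauogo*.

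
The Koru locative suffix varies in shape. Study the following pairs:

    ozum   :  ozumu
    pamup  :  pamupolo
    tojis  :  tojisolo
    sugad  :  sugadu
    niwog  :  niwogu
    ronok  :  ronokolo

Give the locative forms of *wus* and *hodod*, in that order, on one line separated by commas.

The suffix is conditioned by the final consonant: -olo when the stem ends in a voiceless consonant (*pamup*, *tojis*, *ronok*); -u when the stem ends in a voiced consonant (*ozum*, *sugad*, *niwog*).
*wus*: final consonant = /s/, voiceless → -olo → *wusolo*.
The final consonant of *hodod* is /d/, which is voiced, so the suffix is -u, giving *hododu*.

wusolo, hododu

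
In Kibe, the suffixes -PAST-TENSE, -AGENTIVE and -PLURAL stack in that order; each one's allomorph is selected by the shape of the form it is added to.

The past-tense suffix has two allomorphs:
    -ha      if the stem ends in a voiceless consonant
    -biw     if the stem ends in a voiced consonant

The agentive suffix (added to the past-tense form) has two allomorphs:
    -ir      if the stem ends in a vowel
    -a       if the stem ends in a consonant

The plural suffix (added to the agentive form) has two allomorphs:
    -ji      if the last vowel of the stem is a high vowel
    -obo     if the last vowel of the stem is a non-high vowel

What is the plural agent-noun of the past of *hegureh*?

hegurehhairji

The final consonant of *hegureh* is /h/, which is voiceless, so the past-tense suffix is -ha, giving *hegurehha*.
The final sound of the past-tense form *hegurehha* is /a/, which is a vowel, so the agentive suffix is -ir, giving *hegurehhair*.
Since the last vowel of the agentive form *hegurehhair* is /i/ (a high vowel), it takes -ji, giving *hegurehhairji*.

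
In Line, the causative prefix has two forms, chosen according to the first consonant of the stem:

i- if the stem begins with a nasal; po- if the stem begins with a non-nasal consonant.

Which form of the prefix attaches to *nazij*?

*nazij*: first consonant = /n/, a nasal → i-.

i-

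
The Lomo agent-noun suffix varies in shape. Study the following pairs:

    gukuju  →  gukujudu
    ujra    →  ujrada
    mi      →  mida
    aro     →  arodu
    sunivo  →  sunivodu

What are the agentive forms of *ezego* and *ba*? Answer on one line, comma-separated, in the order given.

ezegodu, bada

The pattern is rounding harmony: -du when the last vowel of the stem is a rounded vowel (*gukuju*, *aro*, *sunivo*); -da when the last vowel of the stem is an unrounded vowel (*ujra*, *mi*).
*ezego* — last vowel /o/ (a rounded vowel) → -du → *ezegodu*.
The last vowel of *ba* is /a/, which is an unrounded vowel, so the suffix is -da, giving *bada*.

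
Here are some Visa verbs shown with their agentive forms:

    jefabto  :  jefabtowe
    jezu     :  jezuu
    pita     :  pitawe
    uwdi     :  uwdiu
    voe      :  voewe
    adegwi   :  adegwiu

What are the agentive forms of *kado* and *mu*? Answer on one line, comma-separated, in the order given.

kadowe, muu

The pattern is height harmony: -u when the last vowel of the stem is a high vowel (*jezu*, *uwdi*, *adegwi*); -we when the last vowel of the stem is a non-high vowel (*jefabto*, *pita*, *voe*).
*kado*: last vowel = /o/, a non-high vowel → -we → *kadowe*.
*mu*: last vowel = /u/, a high vowel → -u → *muu*.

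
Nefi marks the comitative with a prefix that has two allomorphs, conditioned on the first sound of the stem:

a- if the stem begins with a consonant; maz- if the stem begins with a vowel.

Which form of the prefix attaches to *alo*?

maz-

*alo*: first sound = /a/, a vowel → maz-.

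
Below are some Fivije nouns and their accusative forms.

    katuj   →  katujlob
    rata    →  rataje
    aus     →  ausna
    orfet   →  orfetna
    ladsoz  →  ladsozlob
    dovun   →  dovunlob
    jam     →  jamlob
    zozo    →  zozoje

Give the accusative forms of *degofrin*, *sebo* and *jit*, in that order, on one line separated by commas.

degofrinlob, seboje, jitna

The alternation tracks the final sound of the stem — -na when the stem ends in a voiceless consonant (*aus*, *orfet*); -lob when the stem ends in a voiced consonant (*katuj*, *ladsoz*, *dovun*, *jam*); -je when the stem ends in a vowel (*rata*, *zozo*).
Since the final sound of *degofrin* is /n/ (a voiced consonant), it takes -lob, giving *degofrinlob*.
*sebo*: final sound = /o/, a vowel → -je → *seboje*.
Since the final sound of *jit* is /t/ (a voiceless consonant), it takes -na, giving *jitna*.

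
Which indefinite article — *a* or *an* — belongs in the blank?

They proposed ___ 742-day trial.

The indefinite article is chosen by the initial *sound* of the following word, not its spelling.
The number *742* is spoken "seven hundred …", beginning with /ˈsɛvən/ — a consonant sound.
So the article is *a*: They proposed a 742-day trial.

a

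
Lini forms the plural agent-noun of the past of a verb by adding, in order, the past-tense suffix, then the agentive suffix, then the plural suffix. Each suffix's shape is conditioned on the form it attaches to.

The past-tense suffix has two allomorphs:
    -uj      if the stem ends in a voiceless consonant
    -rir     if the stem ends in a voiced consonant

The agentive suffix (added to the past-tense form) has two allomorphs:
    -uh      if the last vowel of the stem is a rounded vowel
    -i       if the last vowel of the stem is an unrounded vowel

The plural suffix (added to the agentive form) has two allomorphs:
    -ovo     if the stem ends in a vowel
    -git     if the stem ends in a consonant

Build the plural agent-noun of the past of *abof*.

*abof*: final consonant = /f/, voiceless → -uj → *abofuj*.
The last vowel of the past-tense form *abofuj* is /u/, which is a rounded vowel, so the agentive suffix is -uh, giving *abofujuh*.
The agentive form *abofujuh* — final sound /h/ (a consonant) → -git → *abofujuhgit*.

abofujuhgit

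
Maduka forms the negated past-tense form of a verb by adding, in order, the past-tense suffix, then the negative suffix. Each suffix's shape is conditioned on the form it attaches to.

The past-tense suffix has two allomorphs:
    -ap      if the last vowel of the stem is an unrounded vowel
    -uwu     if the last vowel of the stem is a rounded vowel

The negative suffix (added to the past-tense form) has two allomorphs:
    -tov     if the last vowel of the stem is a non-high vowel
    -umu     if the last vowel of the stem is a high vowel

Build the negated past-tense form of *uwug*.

The last vowel of *uwug* is /u/, which is a rounded vowel, so the past-tense suffix is -uwu, giving *uwuguwu*.
The past-tense form *uwuguwu* — last vowel /u/ (a high vowel) → -umu → *uwuguwuumu*.

uwuguwuumu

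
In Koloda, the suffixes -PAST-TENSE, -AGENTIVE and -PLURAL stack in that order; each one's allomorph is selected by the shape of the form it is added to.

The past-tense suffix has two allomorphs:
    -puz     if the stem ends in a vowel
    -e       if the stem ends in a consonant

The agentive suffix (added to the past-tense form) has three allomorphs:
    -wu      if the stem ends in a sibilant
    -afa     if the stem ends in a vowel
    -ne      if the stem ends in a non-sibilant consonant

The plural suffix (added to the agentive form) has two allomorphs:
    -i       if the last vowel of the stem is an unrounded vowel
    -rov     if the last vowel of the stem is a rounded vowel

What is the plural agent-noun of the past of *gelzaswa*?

gelzaswapuzwurov

The final sound of *gelzaswa* is /a/, which is a vowel, so the past-tense suffix is -puz, giving *gelzaswapuz*.
The final sound of the past-tense form *gelzaswapuz* is /z/, which is a sibilant, so the agentive suffix is -wu, giving *gelzaswapuzwu*.
The last vowel of the agentive form *gelzaswapuzwu* is /u/, which is a rounded vowel, so the plural suffix is -rov, giving *gelzaswapuzwurov*.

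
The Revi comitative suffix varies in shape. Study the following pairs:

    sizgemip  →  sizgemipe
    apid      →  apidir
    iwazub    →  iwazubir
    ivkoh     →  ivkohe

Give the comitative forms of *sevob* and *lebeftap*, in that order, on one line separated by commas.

sevobir, lebeftape

The suffix is conditioned by the final consonant: -e when the stem ends in a voiceless consonant (*sizgemip*, *ivkoh*); -ir when the stem ends in a voiced consonant (*apid*, *iwazub*).
The final consonant of *sevob* is /b/, which is voiced, so the suffix is -ir, giving *sevobir*.
*lebeftap*: final consonant = /p/, voiceless → -e → *lebeftape*.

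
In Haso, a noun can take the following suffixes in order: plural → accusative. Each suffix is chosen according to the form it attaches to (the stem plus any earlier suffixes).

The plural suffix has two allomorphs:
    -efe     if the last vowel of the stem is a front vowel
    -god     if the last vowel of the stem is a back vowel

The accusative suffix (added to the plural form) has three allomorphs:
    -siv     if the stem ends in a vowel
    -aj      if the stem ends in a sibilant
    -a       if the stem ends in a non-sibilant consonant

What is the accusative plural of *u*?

ugoda

The last vowel of *u* is /u/, which is a back vowel, so the plural suffix is -god, giving *ugod*.
The plural form *ugod*: final sound = /d/, a non-sibilant consonant → -a → *ugoda*.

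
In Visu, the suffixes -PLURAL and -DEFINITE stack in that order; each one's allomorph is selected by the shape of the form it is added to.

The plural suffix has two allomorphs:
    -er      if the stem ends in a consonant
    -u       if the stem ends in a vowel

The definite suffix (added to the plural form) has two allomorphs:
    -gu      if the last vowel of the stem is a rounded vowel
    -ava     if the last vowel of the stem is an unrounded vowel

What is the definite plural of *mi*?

*mi*: final sound = /i/, a vowel → -u → *miu*.
The plural form *miu* — last vowel /u/ (a rounded vowel) → -gu → *miugu*.

miugu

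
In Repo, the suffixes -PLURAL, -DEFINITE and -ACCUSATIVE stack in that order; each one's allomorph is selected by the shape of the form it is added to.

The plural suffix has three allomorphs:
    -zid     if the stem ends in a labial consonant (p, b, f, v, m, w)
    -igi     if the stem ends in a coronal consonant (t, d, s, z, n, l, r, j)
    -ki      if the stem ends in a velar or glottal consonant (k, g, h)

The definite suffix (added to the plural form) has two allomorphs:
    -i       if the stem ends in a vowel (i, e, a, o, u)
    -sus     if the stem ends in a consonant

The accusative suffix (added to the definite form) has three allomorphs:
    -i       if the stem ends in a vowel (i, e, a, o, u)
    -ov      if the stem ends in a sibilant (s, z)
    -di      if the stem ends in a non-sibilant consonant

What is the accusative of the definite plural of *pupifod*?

pupifodigiii

*pupifod*: final consonant = /d/, coronal → -igi → *pupifodigi*.
Since the final sound of the plural form *pupifodigi* is /i/ (a vowel), it takes -i, giving *pupifodigii*.
The final sound of the definite form *pupifodigii* is /i/, which is a vowel, so the accusative suffix is -i, giving *pupifodigiii*.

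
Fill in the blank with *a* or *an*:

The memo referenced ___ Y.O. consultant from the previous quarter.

a

The indefinite article is chosen by the initial *sound* of the following word, not its spelling.
The initialism *Y.O.* is read letter by letter; the first letter, Y, is pronounced /waɪ/, which begins with a consonant sound.
So the article is *a*: The memo referenced a Y.O. consultant from the previous quarter.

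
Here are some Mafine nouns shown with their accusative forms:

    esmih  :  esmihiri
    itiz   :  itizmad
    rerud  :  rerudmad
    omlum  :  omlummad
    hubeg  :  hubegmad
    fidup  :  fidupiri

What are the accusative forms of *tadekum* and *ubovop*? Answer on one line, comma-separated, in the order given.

Looking at the final consonant of each stem: -iri when the stem ends in a voiceless consonant (*esmih*, *fidup*); -mad when the stem ends in a voiced consonant (*itiz*, *rerud*, *omlum*, *hubeg*).
*tadekum*: final consonant = /m/, voiced → -mad → *tadekummad*.
The final consonant of *ubovop* is /p/, which is voiceless, so the suffix is -iri, giving *ubovopiri*.

tadekummad, ubovopiri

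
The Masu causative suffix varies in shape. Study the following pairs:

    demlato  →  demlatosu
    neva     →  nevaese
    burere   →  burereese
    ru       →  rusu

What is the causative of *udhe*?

udheese

The suffix is conditioned by the last vowel: -su when the last vowel of the stem is a rounded vowel (*demlato*, *ru*); -ese when the last vowel of the stem is an unrounded vowel (*neva*, *burere*).
Since the last vowel of *udhe* is /e/ (an unrounded vowel), it takes -ese, giving *udheese*.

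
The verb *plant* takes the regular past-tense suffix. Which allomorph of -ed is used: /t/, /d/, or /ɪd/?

/ɪd/

The stem *plant* ends in /t/ or /d/.
The -ed suffix is realized as /ɪd/ after /t, d/; as /t/ after other voiceless consonants; and as /d/ after other voiced sounds.
So -ed on *plant* is pronounced /ɪd/.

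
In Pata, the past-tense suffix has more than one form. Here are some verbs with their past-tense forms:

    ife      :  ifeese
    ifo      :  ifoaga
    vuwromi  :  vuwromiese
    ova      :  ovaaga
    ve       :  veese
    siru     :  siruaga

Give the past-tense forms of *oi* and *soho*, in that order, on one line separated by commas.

oiese, sohoaga

The suffix is conditioned by the last vowel: -ese when the last vowel of the stem is a front vowel (*ife*, *vuwromi*, *ve*); -aga when the last vowel of the stem is a back vowel (*ifo*, *ova*, *siru*).
Since the last vowel of *oi* is /i/ (a front vowel), it takes -ese, giving *oiese*.
*soho* — last vowel /o/ (a back vowel) → -aga → *sohoaga*.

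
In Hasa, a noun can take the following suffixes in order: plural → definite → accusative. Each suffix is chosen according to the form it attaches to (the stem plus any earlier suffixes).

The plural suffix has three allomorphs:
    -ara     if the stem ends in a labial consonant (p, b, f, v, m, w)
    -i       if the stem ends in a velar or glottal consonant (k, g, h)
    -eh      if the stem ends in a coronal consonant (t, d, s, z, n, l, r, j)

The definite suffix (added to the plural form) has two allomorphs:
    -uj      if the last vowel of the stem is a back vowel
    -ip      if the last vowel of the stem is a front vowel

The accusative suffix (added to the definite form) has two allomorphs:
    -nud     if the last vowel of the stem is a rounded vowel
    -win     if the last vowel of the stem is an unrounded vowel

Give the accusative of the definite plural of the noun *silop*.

*silop*: final consonant = /p/, labial → -ara → *silopara*.
The plural form *silopara*: last vowel = /a/, a back vowel → -uj → *siloparauj*.
The definite form *siloparauj* — last vowel /u/ (a rounded vowel) → -nud → *siloparaujnud*.

siloparaujnud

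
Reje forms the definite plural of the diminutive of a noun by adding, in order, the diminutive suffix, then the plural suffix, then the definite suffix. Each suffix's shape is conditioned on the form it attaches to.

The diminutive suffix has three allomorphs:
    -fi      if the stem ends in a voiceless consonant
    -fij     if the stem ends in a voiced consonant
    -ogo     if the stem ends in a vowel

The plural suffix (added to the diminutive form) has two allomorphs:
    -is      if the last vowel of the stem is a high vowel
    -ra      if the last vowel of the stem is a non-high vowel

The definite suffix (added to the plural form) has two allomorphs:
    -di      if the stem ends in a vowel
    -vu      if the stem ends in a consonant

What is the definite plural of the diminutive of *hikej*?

Since the final sound of *hikej* is /j/ (a voiced consonant), it takes -fij, giving *hikejfij*.
The diminutive form *hikejfij* — last vowel /i/ (a high vowel) → -is → *hikejfijis*.
The final sound of the plural form *hikejfijis* is /s/, which is a consonant, so the definite suffix is -vu, giving *hikejfijisvu*.

hikejfijisvu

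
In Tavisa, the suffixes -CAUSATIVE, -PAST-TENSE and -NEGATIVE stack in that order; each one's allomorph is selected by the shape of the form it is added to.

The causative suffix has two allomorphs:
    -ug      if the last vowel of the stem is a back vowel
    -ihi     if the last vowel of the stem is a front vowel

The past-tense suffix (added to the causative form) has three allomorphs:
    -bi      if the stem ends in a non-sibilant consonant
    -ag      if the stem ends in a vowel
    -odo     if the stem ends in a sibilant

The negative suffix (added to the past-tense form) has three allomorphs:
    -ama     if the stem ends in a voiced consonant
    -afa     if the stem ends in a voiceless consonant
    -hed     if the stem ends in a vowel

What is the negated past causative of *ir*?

*ir* — last vowel /i/ (a front vowel) → -ihi → *irihi*.
The final sound of the causative form *irihi* is /i/, which is a vowel, so the past-tense suffix is -ag, giving *irihiag*.
The final sound of the past-tense form *irihiag* is /g/, which is a voiced consonant, so the negative suffix is -ama, giving *irihiagama*.

irihiagama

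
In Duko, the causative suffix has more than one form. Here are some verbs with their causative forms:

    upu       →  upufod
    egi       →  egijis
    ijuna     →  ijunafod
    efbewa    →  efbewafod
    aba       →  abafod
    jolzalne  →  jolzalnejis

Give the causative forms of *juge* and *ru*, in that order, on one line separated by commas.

The suffix is conditioned by the last vowel: -jis when the last vowel of the stem is a front vowel (*egi*, *jolzalne*); -fod when the last vowel of the stem is a back vowel (*upu*, *ijuna*, *efbewa*, *aba*).
Since the last vowel of *juge* is /e/ (a front vowel), it takes -jis, giving *jugejis*.
*ru*: last vowel = /u/, a back vowel → -fod → *rufod*.

jugejis, rufod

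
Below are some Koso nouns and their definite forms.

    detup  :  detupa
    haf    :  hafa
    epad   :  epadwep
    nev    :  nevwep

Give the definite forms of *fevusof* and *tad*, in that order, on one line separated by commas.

The alternation tracks the final consonant of the stem — -a when the stem ends in a voiceless consonant (*detup*, *haf*); -wep when the stem ends in a voiced consonant (*epad*, *nev*).
The final consonant of *fevusof* is /f/, which is voiceless, so the suffix is -a, giving *fevusofa*.
Since the final consonant of *tad* is /d/ (voiced), it takes -wep, giving *tadwep*.

fevusofa, tadwep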